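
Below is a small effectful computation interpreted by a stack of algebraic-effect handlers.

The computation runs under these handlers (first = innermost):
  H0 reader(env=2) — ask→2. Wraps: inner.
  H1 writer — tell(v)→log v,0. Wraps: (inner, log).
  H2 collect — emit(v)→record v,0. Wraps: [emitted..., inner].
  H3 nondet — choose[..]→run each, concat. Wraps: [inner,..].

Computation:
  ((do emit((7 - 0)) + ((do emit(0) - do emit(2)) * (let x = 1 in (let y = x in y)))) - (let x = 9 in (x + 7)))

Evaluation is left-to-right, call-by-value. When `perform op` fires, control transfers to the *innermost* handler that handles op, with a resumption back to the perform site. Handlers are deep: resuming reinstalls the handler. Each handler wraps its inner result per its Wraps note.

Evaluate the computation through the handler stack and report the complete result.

Answer: [[7, 0, 2, (-16, ())]]

Working:
emit(7) @ H2 ⇒ out+=7
emit(0) @ H2 ⇒ out+=0
emit(2) @ H2 ⇒ out+=2
H0 returns -16
H1 returns (-16, ())
H2 returns [7, 0, 2, (-16, ())]
H3 returns [[7, 0, 2, (-16, ())]]
= [[7, 0, 2, (-16, ())]]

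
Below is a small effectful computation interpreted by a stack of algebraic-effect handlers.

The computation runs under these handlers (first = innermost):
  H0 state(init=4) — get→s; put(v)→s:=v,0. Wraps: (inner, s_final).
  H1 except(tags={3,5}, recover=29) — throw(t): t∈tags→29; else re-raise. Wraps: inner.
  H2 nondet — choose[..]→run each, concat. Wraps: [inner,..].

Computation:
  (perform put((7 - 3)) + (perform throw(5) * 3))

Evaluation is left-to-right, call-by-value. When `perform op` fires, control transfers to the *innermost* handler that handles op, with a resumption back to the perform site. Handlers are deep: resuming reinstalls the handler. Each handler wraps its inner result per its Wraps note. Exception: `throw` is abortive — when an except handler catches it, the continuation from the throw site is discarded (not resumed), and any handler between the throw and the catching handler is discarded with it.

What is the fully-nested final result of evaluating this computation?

Answer: [29]

Evaluation trace:
put(4) @ H0 ⇒ s:=4
throw(5) @ H1 caught ⇒ 29
H2 returns [29]
= [29]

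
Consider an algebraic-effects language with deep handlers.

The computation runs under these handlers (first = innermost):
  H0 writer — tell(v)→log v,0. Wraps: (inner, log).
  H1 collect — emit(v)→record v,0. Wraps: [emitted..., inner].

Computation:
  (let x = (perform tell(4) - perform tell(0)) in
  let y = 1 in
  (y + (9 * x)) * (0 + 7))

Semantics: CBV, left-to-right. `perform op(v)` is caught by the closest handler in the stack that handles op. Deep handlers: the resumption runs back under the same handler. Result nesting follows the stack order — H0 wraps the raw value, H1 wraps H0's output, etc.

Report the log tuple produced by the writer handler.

Step-by-step:
tell(4) @ H0 ⇒ log+=4
tell(0) @ H0 ⇒ log+=0
H0 returns (7, (4, 0))
H1 returns [(7, (4, 0))]
= [(7, (4, 0))]

Answer: (4, 0)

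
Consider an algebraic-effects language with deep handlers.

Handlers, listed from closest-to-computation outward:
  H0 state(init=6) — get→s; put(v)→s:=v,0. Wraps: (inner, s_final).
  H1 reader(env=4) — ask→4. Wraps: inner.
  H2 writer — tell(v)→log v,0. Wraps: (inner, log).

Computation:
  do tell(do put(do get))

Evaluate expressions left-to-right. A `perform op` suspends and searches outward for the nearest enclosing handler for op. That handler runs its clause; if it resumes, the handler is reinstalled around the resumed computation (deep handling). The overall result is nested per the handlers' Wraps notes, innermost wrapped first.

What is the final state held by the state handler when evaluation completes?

Answer: 6

Step-by-step:
get @ H0 ⇒ 6
put(6) @ H0 ⇒ s:=6
tell(0) @ H2 ⇒ log+=0
H0 returns (0, 6)
H1 returns (0, 6)
H2 returns ((0, 6), (0))
= ((0, 6), (0))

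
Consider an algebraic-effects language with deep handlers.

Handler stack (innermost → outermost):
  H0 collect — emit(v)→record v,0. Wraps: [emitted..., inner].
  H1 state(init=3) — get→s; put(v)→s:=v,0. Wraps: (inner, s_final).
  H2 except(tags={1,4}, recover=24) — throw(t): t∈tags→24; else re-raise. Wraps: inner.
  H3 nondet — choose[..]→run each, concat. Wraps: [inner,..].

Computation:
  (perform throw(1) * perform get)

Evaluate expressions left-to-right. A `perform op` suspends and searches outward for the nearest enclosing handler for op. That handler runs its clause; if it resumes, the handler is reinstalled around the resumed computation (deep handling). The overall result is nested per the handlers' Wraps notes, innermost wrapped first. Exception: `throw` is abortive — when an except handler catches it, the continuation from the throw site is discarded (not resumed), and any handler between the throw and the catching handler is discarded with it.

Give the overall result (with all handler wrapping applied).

Step-by-step:
throw(1) @ H2 caught ⇒ 24
H3 returns [24]
= [24]

Answer: [24]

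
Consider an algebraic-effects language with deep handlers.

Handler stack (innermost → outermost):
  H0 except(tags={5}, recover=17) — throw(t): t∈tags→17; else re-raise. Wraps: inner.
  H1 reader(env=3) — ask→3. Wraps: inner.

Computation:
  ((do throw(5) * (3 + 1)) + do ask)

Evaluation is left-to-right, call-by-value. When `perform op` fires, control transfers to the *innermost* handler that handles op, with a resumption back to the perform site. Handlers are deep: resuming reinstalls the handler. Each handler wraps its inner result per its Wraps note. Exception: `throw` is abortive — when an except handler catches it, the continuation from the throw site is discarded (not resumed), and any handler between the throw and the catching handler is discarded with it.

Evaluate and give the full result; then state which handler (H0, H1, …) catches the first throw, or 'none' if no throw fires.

Answer: 17 ; first throw caught by: H0

Working:
throw(5) @ H0 caught ⇒ 17
H1 returns 17
= 17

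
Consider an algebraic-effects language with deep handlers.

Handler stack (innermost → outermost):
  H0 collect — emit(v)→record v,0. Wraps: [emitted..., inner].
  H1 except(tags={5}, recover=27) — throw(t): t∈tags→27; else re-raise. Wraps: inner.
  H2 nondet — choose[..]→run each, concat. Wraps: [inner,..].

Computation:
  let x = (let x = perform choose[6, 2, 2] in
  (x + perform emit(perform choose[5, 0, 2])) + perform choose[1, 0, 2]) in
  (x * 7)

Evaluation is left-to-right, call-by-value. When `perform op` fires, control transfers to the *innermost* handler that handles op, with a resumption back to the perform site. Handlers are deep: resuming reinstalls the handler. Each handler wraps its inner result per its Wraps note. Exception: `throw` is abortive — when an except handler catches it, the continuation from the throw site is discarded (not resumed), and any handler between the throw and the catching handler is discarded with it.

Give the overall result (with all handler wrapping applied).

Evaluation trace:
choose[6, 2, 2] @ H2
  branch[0] choose=6:
    choose[5, 0, 2] @ H2
      branch[0] choose=5:
        emit(5) @ H0 ⇒ out+=5
        choose[1, 0, 2] @ H2
          branch[0] choose=1:
            H0 returns [5, 49]
            H1 returns [5, 49]
            H2 returns [[5, 49]]
          branch[1] choose=0:
            H0 returns [5, 42]
            H1 returns [5, 42]
            H2 returns [[5, 42]]
          branch[2] choose=2:
            H0 returns [5, 56]
            H1 returns [5, 56]
            H2 returns [[5, 56]]
      branch[1] choose=0:
        emit(0) @ H0 ⇒ out+=0
        choose[1, 0, 2] @ H2
          branch[0] choose=1:
            H0 returns [0, 49]
            H1 returns [0, 49]
            H2 returns [[0, 49]]
          branch[1] choose=0:
            H0 returns [0, 42]
            H1 returns [0, 42]
            H2 returns [[0, 42]]
          branch[2] choose=2:
            H0 returns [0, 56]
            H1 returns [0, 56]
            H2 returns [[0, 56]]
      branch[2] choose=2:
        emit(2) @ H0 ⇒ out+=2
        choose[1, 0, 2] @ H2
          branch[0] choose=1:
            H0 returns [2, 49]
            H1 returns [2, 49]
            H2 returns [[2, 49]]
          branch[1] choose=0:
            H0 returns [2, 42]
            H1 returns [2, 42]
            H2 returns [[2, 42]]
          branch[2] choose=2:
            H0 returns [2, 56]
            H1 returns [2, 56]
            H2 returns [[2, 56]]
  branch[1] choose=2:
    choose[5, 0, 2] @ H2
      branch[0] choose=5:
        emit(5) @ H0 ⇒ out+=5
        choose[1, 0, 2] @ H2
          branch[0] choose=1:
            H0 returns [5, 21]
            H1 returns [5, 21]
            H2 returns [[5, 21]]
          branch[1] choose=0:
            H0 returns [5, 14]
            H1 returns [5, 14]
            H2 returns [[5, 14]]
          branch[2] choose=2:
            H0 returns [5, 28]
            H1 returns [5, 28]
            H2 returns [[5, 28]]
      branch[1] choose=0:
        emit(0) @ H0 ⇒ out+=0
        choose[1, 0, 2] @ H2
          branch[0] choose=1:
            H0 returns [0, 21]
            H1 returns [0, 21]
            H2 returns [[0, 21]]
          branch[1] choose=0:
            H0 returns [0, 14]
            H1 returns [0, 14]
            H2 returns [[0, 14]]
          branch[2] choose=2:
            H0 returns [0, 28]
            H1 returns [0, 28]
            H2 returns [[0, 28]]
      branch[2] choose=2:
        emit(2) @ H0 ⇒ out+=2
        choose[1, 0, 2] @ H2
          branch[0] choose=1:
            H0 returns [2, 21]
            H1 returns [2, 21]
            H2 returns [[2, 21]]
          branch[1] choose=0:
            H0 returns [2, 14]
            H1 returns [2, 14]
            H2 returns [[2, 14]]
          branch[2] choose=2:
            H0 returns [2, 28]
            H1 returns [2, 28]
            H2 returns [[2, 28]]
  branch[2] choose=2:
    choose[5, 0, 2] @ H2
      branch[0] choose=5:
        emit(5) @ H0 ⇒ out+=5
        choose[1, 0, 2] @ H2
          branch[0] choose=1:
            H0 returns [5, 21]
            H1 returns [5, 21]
            H2 returns [[5, 21]]
          branch[1] choose=0:
            H0 returns [5, 14]
            H1 returns [5, 14]
            H2 returns [[5, 14]]
          branch[2] choose=2:
            H0 returns [5, 28]
            H1 returns [5, 28]
            H2 returns [[5, 28]]
      branch[1] choose=0:
        emit(0) @ H0 ⇒ out+=0
        choose[1, 0, 2] @ H2
          branch[0] choose=1:
            H0 returns [0, 21]
            H1 returns [0, 21]
            H2 returns [[0, 21]]
          branch[1] choose=0:
            H0 returns [0, 14]
            H1 returns [0, 14]
            H2 returns [[0, 14]]
          branch[2] choose=2:
            H0 returns [0, 28]
            H1 returns [0, 28]
            H2 returns [[0, 28]]
      branch[2] choose=2:
        emit(2) @ H0 ⇒ out+=2
        choose[1, 0, 2] @ H2
          branch[0] choose=1:
            H0 returns [2, 21]
            H1 returns [2, 21]
            H2 returns [[2, 21]]
          branch[1] choose=0:
            H0 returns [2, 14]
            H1 returns [2, 14]
            H2 returns [[2, 14]]
          branch[2] choose=2:
            H0 returns [2, 28]
            H1 returns [2, 28]
            H2 returns [[2, 28]]
= [[5, 49], [5, 42], [5, 56], [0, 49], [0, 42], [0, 56], [2, 49], [2, 42], [2, 56], [5, 21], [5, 14], [5, 28], [0, 21], [0, 14], [0, 28], [2, 21], [2, 14], [2, 28], [5, 21], [5, 14], [5, 28], [0, 21], [0, 14], [0, 28], [2, 21], [2, 14], [2, 28]]

Answer: [[5, 49], [5, 42], [5, 56], [0, 49], [0, 42], [0, 56], [2, 49], [2, 42], [2, 56], [5, 21], [5, 14], [5, 28], [0, 21], [0, 14], [0, 28], [2, 21], [2, 14], [2, 28], [5, 21], [5, 14], [5, 28], [0, 21], [0, 14], [0, 28], [2, 21], [2, 14], [2, 28]]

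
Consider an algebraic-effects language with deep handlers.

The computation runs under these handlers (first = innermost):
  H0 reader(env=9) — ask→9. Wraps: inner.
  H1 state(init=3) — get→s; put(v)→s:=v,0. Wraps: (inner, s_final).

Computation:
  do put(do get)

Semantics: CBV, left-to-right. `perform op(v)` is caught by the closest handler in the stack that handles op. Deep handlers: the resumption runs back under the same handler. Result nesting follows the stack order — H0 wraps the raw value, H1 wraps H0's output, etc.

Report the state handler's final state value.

Answer: 3

Evaluation trace:
get @ H1 ⇒ 3
put(3) @ H1 ⇒ s:=3
H0 returns 0
H1 returns (0, 3)
= (0, 3)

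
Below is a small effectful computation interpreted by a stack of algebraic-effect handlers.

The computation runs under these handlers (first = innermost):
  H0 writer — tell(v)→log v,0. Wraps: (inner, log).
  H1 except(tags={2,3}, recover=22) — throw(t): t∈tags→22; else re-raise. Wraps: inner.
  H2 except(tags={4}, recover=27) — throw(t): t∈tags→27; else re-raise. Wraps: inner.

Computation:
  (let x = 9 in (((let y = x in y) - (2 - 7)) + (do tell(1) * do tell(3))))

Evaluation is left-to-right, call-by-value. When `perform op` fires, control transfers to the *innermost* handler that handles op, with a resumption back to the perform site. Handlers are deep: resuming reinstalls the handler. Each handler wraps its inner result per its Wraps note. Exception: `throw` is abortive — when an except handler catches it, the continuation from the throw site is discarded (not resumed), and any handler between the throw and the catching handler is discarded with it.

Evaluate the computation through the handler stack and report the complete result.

Answer: (14, (1, 3))

Evaluation trace:
tell(1) @ H0 ⇒ log+=1
tell(3) @ H0 ⇒ log+=3
H0 returns (14, (1, 3))
H1 returns (14, (1, 3))
H2 returns (14, (1, 3))
= (14, (1, 3))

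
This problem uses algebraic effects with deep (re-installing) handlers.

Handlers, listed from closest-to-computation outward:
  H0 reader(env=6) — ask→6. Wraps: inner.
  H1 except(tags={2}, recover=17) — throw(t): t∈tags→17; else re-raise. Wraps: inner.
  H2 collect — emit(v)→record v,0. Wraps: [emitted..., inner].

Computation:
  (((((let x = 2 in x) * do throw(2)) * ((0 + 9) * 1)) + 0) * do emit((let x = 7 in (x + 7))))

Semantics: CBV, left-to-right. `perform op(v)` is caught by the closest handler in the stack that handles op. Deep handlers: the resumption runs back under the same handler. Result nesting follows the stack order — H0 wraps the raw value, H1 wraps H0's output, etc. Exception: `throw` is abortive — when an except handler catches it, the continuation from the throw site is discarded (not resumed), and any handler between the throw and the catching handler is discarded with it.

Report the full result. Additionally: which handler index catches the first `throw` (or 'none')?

Evaluation trace:
throw(2) @ H1 caught ⇒ 17
H2 returns [17]
= [17]

Answer: [17] ; first throw caught by: H1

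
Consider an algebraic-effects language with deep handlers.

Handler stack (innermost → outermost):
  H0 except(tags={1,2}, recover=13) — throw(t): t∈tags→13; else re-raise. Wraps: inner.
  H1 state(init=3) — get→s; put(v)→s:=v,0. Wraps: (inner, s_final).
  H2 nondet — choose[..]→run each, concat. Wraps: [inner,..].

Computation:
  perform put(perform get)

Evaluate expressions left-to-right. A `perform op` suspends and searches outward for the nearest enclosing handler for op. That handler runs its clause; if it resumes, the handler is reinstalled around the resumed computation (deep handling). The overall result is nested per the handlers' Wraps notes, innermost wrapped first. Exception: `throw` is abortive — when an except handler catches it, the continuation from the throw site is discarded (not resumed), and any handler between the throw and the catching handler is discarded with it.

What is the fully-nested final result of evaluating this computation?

Evaluation trace:
get @ H1 ⇒ 3
put(3) @ H1 ⇒ s:=3
H0 returns 0
H1 returns (0, 3)
H2 returns [(0, 3)]
= [(0, 3)]

Answer: [(0, 3)]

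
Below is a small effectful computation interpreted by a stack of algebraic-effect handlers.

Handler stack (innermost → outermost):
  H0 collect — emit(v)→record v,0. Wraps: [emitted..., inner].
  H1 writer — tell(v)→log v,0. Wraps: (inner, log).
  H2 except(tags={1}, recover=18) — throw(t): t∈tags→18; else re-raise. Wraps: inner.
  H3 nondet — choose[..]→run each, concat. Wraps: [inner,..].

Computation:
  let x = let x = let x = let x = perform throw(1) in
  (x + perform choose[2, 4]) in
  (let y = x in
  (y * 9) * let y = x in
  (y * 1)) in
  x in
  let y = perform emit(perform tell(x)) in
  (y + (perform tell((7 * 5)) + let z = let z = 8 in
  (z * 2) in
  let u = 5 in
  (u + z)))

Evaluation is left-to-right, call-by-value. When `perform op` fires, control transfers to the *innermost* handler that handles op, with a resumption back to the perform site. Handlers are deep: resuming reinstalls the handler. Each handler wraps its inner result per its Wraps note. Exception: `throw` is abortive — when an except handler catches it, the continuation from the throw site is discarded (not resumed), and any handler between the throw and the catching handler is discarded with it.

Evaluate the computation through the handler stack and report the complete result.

Answer: [18]

Step-by-step:
throw(1) @ H2 caught ⇒ 18
H3 returns [18]
= [18]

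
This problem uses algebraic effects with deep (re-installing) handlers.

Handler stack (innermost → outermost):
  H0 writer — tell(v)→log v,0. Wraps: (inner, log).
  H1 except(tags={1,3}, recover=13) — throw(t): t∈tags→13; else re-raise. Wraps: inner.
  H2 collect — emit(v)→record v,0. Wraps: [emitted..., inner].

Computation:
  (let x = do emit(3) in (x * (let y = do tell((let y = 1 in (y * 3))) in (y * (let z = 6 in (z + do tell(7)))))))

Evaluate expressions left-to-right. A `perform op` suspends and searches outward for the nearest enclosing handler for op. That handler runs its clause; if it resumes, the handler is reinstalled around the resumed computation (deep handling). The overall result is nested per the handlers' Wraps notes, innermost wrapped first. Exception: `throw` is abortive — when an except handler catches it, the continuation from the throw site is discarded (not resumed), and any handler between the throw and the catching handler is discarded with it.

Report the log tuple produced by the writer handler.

Working:
emit(3) @ H2 ⇒ out+=3
tell(3) @ H0 ⇒ log+=3
tell(7) @ H0 ⇒ log+=7
H0 returns (0, (3, 7))
H1 returns (0, (3, 7))
H2 returns [3, (0, (3, 7))]
= [3, (0, (3, 7))]

Answer: (3, 7)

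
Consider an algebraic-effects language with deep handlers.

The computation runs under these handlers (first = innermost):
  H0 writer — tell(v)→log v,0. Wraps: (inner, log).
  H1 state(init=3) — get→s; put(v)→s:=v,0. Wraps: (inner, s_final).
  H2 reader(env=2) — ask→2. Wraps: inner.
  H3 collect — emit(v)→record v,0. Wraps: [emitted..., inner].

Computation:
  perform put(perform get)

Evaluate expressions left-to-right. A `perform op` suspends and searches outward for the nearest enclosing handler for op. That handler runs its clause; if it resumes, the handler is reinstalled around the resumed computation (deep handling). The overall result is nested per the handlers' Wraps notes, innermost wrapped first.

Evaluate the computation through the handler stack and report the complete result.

Working:
get @ H1 ⇒ 3
put(3) @ H1 ⇒ s:=3
H0 returns (0, ())
H1 returns ((0, ()), 3)
H2 returns ((0, ()), 3)
H3 returns [((0, ()), 3)]
= [((0, ()), 3)]

Answer: [((0, ()), 3)]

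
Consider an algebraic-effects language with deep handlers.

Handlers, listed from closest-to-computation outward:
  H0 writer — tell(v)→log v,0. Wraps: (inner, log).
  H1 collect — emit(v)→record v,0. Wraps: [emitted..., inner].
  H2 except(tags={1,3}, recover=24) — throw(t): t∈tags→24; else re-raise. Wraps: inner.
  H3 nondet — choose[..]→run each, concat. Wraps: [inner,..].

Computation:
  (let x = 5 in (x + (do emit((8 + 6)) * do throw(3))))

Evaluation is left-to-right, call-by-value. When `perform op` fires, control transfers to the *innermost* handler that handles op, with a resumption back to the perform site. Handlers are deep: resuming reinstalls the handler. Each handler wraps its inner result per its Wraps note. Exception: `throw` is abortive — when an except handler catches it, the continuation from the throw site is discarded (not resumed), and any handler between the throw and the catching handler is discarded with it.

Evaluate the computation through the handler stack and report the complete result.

Evaluation trace:
emit(14) @ H1 ⇒ out+=14
throw(3) @ H2 caught ⇒ 24
H3 returns [24]
= [24]

Answer: [24]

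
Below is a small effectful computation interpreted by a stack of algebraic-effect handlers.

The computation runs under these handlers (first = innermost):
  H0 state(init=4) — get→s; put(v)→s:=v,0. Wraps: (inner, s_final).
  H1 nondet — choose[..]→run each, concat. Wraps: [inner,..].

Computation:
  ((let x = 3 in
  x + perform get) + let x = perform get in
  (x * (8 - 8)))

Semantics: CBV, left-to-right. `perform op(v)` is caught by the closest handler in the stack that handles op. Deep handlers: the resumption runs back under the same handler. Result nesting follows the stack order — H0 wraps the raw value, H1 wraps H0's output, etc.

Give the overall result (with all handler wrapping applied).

Step-by-step:
get @ H0 ⇒ 4
get @ H0 ⇒ 4
H0 returns (7, 4)
H1 returns [(7, 4)]
= [(7, 4)]

Answer: [(7, 4)]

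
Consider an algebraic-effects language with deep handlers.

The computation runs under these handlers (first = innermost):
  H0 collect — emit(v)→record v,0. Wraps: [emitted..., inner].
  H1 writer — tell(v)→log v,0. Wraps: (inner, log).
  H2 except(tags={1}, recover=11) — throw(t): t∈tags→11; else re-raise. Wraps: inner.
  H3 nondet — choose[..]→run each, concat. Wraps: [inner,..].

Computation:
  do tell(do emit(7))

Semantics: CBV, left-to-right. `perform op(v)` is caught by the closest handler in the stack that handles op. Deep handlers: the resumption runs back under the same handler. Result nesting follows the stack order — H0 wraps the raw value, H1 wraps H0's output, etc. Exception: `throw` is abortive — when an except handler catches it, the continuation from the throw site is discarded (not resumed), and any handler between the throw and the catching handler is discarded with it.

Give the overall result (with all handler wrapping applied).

Evaluation trace:
emit(7) @ H0 ⇒ out+=7
tell(0) @ H1 ⇒ log+=0
H0 returns [7, 0]
H1 returns ([7, 0], (0))
H2 returns ([7, 0], (0))
H3 returns [([7, 0], (0))]
= [([7, 0], (0))]

Answer: [([7, 0], (0))]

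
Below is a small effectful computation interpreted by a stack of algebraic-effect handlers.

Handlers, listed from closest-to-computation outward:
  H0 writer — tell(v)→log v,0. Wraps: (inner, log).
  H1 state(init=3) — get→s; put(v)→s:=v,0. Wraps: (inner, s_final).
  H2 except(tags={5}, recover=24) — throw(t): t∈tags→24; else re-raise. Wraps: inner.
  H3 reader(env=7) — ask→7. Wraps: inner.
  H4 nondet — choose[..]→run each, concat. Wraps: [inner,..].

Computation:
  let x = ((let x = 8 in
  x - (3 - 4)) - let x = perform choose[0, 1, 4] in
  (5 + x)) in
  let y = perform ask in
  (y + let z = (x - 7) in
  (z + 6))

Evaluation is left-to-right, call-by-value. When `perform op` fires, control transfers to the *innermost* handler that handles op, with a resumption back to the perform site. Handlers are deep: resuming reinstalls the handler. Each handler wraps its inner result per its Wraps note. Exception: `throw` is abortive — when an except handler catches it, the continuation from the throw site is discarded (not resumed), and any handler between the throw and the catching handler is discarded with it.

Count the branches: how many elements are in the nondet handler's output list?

Answer: 3

Evaluation trace:
choose[0, 1, 4] @ H4
  branch[0] choose=0:
    ask @ H3 ⇒ 7
    H0 returns (10, ())
    H1 returns ((10, ()), 3)
    H2 returns ((10, ()), 3)
    H3 returns ((10, ()), 3)
    H4 returns [((10, ()), 3)]
  branch[1] choose=1:
    ask @ H3 ⇒ 7
    H0 returns (9, ())
    H1 returns ((9, ()), 3)
    H2 returns ((9, ()), 3)
    H3 returns ((9, ()), 3)
    H4 returns [((9, ()), 3)]
  branch[2] choose=4:
    ask @ H3 ⇒ 7
    H0 returns (6, ())
    H1 returns ((6, ()), 3)
    H2 returns ((6, ()), 3)
    H3 returns ((6, ()), 3)
    H4 returns [((6, ()), 3)]
= [((10, ()), 3), ((9, ()), 3), ((6, ()), 3)]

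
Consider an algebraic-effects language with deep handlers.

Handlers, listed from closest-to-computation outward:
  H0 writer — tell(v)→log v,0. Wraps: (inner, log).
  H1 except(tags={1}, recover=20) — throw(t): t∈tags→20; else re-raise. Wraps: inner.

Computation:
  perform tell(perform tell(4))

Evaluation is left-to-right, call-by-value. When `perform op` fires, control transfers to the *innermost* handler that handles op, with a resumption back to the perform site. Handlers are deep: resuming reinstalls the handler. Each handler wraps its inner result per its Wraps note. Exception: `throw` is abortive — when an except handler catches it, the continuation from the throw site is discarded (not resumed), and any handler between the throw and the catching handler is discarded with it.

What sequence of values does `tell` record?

Answer: (4, 0)

Step-by-step:
tell(4) @ H0 ⇒ log+=4
tell(0) @ H0 ⇒ log+=0
H0 returns (0, (4, 0))
H1 returns (0, (4, 0))
= (0, (4, 0))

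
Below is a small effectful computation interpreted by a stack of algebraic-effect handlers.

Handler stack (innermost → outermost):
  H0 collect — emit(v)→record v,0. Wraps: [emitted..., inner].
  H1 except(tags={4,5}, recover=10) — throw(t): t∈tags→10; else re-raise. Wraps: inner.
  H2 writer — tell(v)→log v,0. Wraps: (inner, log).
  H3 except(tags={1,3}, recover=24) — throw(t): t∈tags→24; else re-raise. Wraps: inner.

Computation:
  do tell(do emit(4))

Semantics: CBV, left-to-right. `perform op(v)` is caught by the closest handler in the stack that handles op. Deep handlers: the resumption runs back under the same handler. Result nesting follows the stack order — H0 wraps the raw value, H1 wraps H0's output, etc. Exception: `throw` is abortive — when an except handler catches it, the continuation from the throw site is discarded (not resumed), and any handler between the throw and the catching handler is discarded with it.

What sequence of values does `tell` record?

Answer: (0)

Working:
emit(4) @ H0 ⇒ out+=4
tell(0) @ H2 ⇒ log+=0
H0 returns [4, 0]
H1 returns [4, 0]
H2 returns ([4, 0], (0))
H3 returns ([4, 0], (0))
= ([4, 0], (0))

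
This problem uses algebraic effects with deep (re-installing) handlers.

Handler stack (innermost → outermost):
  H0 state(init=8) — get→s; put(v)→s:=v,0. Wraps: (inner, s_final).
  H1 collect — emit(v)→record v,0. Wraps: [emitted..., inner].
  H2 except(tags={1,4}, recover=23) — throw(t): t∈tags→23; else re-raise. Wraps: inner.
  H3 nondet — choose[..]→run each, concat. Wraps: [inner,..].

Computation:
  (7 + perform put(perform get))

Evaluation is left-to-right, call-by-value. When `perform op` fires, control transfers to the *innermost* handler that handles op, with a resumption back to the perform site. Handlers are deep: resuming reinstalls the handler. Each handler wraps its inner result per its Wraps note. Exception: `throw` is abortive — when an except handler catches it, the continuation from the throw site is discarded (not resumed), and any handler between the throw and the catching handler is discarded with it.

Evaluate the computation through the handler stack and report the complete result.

Answer: [[(7, 8)]]

Step-by-step:
get @ H0 ⇒ 8
put(8) @ H0 ⇒ s:=8
H0 returns (7, 8)
H1 returns [(7, 8)]
H2 returns [(7, 8)]
H3 returns [[(7, 8)]]
= [[(7, 8)]]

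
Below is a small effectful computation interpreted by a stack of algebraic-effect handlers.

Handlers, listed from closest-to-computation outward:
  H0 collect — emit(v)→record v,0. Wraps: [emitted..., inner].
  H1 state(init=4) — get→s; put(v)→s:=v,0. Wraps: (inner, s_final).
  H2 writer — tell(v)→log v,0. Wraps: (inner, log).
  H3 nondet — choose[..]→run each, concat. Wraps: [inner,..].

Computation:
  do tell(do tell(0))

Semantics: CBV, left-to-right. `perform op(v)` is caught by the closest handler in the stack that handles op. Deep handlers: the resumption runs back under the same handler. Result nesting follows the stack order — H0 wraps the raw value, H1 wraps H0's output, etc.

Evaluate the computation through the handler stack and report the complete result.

Answer: [(([0], 4), (0, 0))]

Working:
tell(0) @ H2 ⇒ log+=0
tell(0) @ H2 ⇒ log+=0
H0 returns [0]
H1 returns ([0], 4)
H2 returns (([0], 4), (0, 0))
H3 returns [(([0], 4), (0, 0))]
= [(([0], 4), (0, 0))]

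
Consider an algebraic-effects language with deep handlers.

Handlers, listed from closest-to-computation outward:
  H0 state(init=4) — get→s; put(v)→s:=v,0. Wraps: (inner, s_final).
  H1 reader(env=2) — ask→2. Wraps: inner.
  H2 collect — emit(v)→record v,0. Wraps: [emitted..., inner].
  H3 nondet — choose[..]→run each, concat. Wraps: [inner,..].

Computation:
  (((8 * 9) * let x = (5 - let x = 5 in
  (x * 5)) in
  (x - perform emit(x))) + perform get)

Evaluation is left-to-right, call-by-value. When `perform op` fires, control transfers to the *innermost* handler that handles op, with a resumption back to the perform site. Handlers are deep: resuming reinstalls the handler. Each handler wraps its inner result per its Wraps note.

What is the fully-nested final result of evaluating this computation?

Answer: [[-20, (-1436, 4)]]

Step-by-step:
emit(-20) @ H2 ⇒ out+=-20
get @ H0 ⇒ 4
H0 returns (-1436, 4)
H1 returns (-1436, 4)
H2 returns [-20, (-1436, 4)]
H3 returns [[-20, (-1436, 4)]]
= [[-20, (-1436, 4)]]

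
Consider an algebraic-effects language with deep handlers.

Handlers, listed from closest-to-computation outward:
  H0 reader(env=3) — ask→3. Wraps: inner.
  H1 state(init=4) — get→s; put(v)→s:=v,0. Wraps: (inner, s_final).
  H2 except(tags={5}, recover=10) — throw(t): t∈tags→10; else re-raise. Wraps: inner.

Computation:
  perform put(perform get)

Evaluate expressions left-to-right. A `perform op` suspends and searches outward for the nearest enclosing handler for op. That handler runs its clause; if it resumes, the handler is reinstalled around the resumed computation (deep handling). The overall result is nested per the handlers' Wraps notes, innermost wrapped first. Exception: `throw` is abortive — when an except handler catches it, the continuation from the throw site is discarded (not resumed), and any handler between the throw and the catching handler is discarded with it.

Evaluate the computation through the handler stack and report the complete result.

Evaluation trace:
get @ H1 ⇒ 4
put(4) @ H1 ⇒ s:=4
H0 returns 0
H1 returns (0, 4)
H2 returns (0, 4)
= (0, 4)

Answer: (0, 4)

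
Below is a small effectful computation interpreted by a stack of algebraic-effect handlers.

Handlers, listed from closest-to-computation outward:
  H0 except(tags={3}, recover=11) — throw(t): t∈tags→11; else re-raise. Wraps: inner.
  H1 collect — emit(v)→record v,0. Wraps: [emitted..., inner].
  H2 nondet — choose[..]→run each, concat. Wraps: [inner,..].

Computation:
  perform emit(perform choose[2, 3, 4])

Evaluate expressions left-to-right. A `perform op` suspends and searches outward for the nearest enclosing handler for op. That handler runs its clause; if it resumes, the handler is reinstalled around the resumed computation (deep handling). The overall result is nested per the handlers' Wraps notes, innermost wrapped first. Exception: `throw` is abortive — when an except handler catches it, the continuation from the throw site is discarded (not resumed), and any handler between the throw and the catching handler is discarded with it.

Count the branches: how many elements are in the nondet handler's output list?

Answer: 3

Step-by-step:
choose[2, 3, 4] @ H2
  branch[0] choose=2:
    emit(2) @ H1 ⇒ out+=2
    H0 returns 0
    H1 returns [2, 0]
    H2 returns [[2, 0]]
  branch[1] choose=3:
    emit(3) @ H1 ⇒ out+=3
    H0 returns 0
    H1 returns [3, 0]
    H2 returns [[3, 0]]
  branch[2] choose=4:
    emit(4) @ H1 ⇒ out+=4
    H0 returns 0
    H1 returns [4, 0]
    H2 returns [[4, 0]]
= [[2, 0], [3, 0], [4, 0]]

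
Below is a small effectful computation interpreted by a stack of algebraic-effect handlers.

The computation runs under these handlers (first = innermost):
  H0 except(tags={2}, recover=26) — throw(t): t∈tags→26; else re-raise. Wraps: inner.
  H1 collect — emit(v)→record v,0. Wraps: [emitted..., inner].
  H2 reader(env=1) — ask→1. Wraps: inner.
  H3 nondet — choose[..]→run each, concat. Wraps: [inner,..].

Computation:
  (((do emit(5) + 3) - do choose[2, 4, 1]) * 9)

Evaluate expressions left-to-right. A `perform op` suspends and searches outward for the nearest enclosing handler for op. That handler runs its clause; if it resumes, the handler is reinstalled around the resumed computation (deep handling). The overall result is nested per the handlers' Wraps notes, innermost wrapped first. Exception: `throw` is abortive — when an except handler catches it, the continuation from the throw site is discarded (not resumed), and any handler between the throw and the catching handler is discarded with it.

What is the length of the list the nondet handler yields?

Answer: 3

Step-by-step:
emit(5) @ H1 ⇒ out+=5
choose[2, 4, 1] @ H3
  branch[0] choose=2:
    H0 returns 9
    H1 returns [5, 9]
    H2 returns [5, 9]
    H3 returns [[5, 9]]
  branch[1] choose=4:
    H0 returns -9
    H1 returns [5, -9]
    H2 returns [5, -9]
    H3 returns [[5, -9]]
  branch[2] choose=1:
    H0 returns 18
    H1 returns [5, 18]
    H2 returns [5, 18]
    H3 returns [[5, 18]]
= [[5, 9], [5, -9], [5, 18]]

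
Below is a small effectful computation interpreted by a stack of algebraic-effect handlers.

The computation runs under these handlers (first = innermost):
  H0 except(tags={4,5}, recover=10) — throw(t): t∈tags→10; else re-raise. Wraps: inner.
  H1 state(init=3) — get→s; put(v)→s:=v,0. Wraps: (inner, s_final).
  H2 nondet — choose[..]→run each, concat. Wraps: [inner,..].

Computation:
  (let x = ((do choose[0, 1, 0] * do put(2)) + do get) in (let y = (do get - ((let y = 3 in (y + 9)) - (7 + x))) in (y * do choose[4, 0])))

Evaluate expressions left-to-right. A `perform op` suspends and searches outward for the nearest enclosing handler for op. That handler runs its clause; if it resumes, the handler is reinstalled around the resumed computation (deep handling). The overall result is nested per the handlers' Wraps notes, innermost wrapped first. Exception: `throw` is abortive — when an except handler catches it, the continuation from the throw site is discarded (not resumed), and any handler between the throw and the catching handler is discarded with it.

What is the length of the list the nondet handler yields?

Working:
choose[0, 1, 0] @ H2
  branch[0] choose=0:
    put(2) @ H1 ⇒ s:=2
    get @ H1 ⇒ 2
    get @ H1 ⇒ 2
    choose[4, 0] @ H2
      branch[0] choose=4:
        H0 returns -4
        H1 returns (-4, 2)
        H2 returns [(-4, 2)]
      branch[1] choose=0:
        H0 returns 0
        H1 returns (0, 2)
        H2 returns [(0, 2)]
  branch[1] choose=1:
    put(2) @ H1 ⇒ s:=2
    get @ H1 ⇒ 2
    get @ H1 ⇒ 2
    choose[4, 0] @ H2
      branch[0] choose=4:
        H0 returns -4
        H1 returns (-4, 2)
        H2 returns [(-4, 2)]
      branch[1] choose=0:
        H0 returns 0
        H1 returns (0, 2)
        H2 returns [(0, 2)]
  branch[2] choose=0:
    put(2) @ H1 ⇒ s:=2
    get @ H1 ⇒ 2
    get @ H1 ⇒ 2
    choose[4, 0] @ H2
      branch[0] choose=4:
        H0 returns -4
        H1 returns (-4, 2)
        H2 returns [(-4, 2)]
      branch[1] choose=0:
        H0 returns 0
        H1 returns (0, 2)
        H2 returns [(0, 2)]
= [(-4, 2), (0, 2), (-4, 2), (0, 2), (-4, 2), (0, 2)]

Answer: 6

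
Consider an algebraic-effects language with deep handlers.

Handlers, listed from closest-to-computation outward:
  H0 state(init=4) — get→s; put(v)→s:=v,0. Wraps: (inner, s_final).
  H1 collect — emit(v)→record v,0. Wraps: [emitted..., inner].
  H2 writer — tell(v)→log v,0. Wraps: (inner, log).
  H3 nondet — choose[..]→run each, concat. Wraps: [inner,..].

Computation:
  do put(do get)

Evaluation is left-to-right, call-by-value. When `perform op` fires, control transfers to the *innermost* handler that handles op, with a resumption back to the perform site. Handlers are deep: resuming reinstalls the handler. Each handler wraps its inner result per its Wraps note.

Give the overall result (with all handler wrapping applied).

Evaluation trace:
get @ H0 ⇒ 4
put(4) @ H0 ⇒ s:=4
H0 returns (0, 4)
H1 returns [(0, 4)]
H2 returns ([(0, 4)], ())
H3 returns [([(0, 4)], ())]
= [([(0, 4)], ())]

Answer: [([(0, 4)], ())]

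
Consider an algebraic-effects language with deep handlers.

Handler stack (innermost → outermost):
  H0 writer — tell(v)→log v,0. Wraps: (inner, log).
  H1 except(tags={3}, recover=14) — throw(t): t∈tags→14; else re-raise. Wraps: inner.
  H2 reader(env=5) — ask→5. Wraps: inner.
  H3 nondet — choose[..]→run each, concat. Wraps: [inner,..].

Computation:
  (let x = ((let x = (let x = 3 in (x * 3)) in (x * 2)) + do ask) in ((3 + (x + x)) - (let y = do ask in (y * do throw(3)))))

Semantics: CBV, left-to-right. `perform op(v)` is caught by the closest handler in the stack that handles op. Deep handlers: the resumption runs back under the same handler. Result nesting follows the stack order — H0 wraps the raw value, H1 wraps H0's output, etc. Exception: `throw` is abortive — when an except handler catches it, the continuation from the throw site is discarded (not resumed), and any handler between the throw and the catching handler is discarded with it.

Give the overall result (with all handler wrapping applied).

Answer: [14]

Evaluation trace:
ask @ H2 ⇒ 5
ask @ H2 ⇒ 5
throw(3) @ H1 caught ⇒ 14
H2 returns 14
H3 returns [14]
= [14]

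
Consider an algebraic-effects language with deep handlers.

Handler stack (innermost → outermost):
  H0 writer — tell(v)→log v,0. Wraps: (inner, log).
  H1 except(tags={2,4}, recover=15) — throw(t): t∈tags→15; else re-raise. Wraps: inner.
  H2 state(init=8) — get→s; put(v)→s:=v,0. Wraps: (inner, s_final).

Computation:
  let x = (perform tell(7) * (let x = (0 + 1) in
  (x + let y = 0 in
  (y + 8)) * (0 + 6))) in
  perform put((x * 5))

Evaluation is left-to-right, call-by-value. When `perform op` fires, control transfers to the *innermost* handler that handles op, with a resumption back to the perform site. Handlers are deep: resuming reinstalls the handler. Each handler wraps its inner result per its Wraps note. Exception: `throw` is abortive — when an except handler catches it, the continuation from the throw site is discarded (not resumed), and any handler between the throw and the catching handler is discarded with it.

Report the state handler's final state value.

Evaluation trace:
tell(7) @ H0 ⇒ log+=7
put(0) @ H2 ⇒ s:=0
H0 returns (0, (7))
H1 returns (0, (7))
H2 returns ((0, (7)), 0)
= ((0, (7)), 0)

Answer: 0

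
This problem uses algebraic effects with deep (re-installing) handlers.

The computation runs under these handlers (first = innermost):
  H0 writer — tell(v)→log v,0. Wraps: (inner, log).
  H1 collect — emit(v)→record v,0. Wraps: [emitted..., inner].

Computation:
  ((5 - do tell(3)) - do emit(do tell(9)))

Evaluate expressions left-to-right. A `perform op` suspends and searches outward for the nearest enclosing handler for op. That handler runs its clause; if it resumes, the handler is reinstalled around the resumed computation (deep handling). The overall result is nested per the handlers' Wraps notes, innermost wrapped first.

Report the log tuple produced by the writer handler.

Answer: (3, 9)

Working:
tell(3) @ H0 ⇒ log+=3
tell(9) @ H0 ⇒ log+=9
emit(0) @ H1 ⇒ out+=0
H0 returns (5, (3, 9))
H1 returns [0, (5, (3, 9))]
= [0, (5, (3, 9))]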